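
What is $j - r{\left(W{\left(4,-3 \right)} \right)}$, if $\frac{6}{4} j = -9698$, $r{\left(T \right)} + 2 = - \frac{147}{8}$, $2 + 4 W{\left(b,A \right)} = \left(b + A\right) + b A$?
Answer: $- \frac{154679}{24} \approx -6445.0$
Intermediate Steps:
$W{\left(b,A \right)} = - \frac{1}{2} + \frac{A}{4} + \frac{b}{4} + \frac{A b}{4}$ ($W{\left(b,A \right)} = - \frac{1}{2} + \frac{\left(b + A\right) + b A}{4} = - \frac{1}{2} + \frac{\left(A + b\right) + A b}{4} = - \frac{1}{2} + \frac{A + b + A b}{4} = - \frac{1}{2} + \left(\frac{A}{4} + \frac{b}{4} + \frac{A b}{4}\right) = - \frac{1}{2} + \frac{A}{4} + \frac{b}{4} + \frac{A b}{4}$)
$r{\left(T \right)} = - \frac{163}{8}$ ($r{\left(T \right)} = -2 - \frac{147}{8} = - \frac{163}{8}$)
$j = - \frac{19396}{3}$ ($j = \frac{2}{3} \left(-9698\right) = - \frac{19396}{3} \approx -6465.3$)
$j - r{\left(W{\left(4,-3 \right)} \right)} = - \frac{19396}{3} - - \frac{163}{8} = - \frac{19396}{3} + \frac{163}{8} = - \frac{154679}{24}$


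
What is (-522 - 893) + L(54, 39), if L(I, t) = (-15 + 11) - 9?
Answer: -1428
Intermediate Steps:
L(I, t) = -13 (L(I, t) = -4 - 9 = -13)
(-522 - 893) + L(54, 39) = (-522 - 893) - 13 = -1415 - 13 = -1428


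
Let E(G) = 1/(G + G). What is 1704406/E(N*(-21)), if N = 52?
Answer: -3722422704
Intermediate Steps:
E(G) = 1/(2*G)
1704406/E(N*(-21)) = 1704406/((1/(2*((52*(-21)))))) = 1704406/(((1/2)/(-1092))) = 1704406/(((1/2)*(-1/1092))) = 1704406/(-1/2184) = 1704406*(-2184) = -3722422704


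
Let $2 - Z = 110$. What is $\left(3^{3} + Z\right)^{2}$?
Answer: $6561$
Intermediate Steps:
$Z = -108$ ($Z = 2 - 110 = -108$)
$\left(3^{3} + Z\right)^{2} = \left(3^{3} - 108\right)^{2} = \left(27 - 108\right)^{2} = \left(-81\right)^{2} = 6561$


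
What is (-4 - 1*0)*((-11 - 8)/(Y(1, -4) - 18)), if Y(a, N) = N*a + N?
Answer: -38/13 ≈ -2.9231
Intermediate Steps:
Y(a, N) = N + N*a
(-4 - 1*0)*((-11 - 8)/(Y(1, -4) - 18)) = (-4 - 1*0)*((-11 - 8)/(-4*(1 + 1) - 18)) = (-4 + 0)*(-19/(-4*2 - 18)) = -(-76)/(-8 - 18) = -(-76)/(-26) = -(-76)*(-1)/26 = -4*19/26 = -38/13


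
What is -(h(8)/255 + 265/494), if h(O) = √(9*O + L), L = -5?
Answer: -265/494 - √67/255 ≈ -0.56854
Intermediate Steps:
h(O) = √(-5 + 9*O) (h(O) = √(9*O - 5) = √(-5 + 9*O))
-(h(8)/255 + 265/494) = -(√(-5 + 9*8)/255 + 265/494) = -(√(-5 + 72)*(1/255) + 265*(1/494)) = -(√67*(1/255) + 265/494) = -(√67/255 + 265/494) = -(265/494 + √67/255) = -265/494 - √67/255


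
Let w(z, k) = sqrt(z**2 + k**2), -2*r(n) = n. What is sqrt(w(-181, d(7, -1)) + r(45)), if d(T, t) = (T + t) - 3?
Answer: sqrt(-90 + 4*sqrt(32770))/2 ≈ 12.591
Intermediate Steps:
r(n) = -n/2
d(T, t) = -3 + T + t
w(z, k) = sqrt(k**2 + z**2)
sqrt(w(-181, d(7, -1)) + r(45)) = sqrt(sqrt((-3 + 7 - 1)**2 + (-181)**2) - 1/2*45) = sqrt(sqrt(3**2 + 32761) - 45/2) = sqrt(sqrt(9 + 32761) - 45/2) = sqrt(sqrt(32770) - 45/2) = sqrt(-45/2 + sqrt(32770))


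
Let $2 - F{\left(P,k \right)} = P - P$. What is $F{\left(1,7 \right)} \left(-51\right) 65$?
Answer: $-6630$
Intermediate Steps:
$F{\left(P,k \right)} = 2$ ($F{\left(P,k \right)} = 2 - \left(P - P\right) = 2 - 0 = 2 + 0 = 2$)
$F{\left(1,7 \right)} \left(-51\right) 65 = 2 \left(-51\right) 65 = \left(-102\right) 65 = -6630$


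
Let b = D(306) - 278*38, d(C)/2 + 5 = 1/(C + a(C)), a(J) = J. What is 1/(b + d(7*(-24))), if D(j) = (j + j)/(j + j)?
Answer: -168/1776265 ≈ -9.4580e-5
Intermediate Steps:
D(j) = 1 (D(j) = (2*j)/((2*j)) = (2*j)*(1/(2*j)) = 1)
d(C) = -10 + 1/C (d(C) = -10 + 2/(C + C) = -10 + 2/((2*C)) = -10 + 2*(1/(2*C)) = -10 + 1/C)
b = -10563 (b = 1 - 278*38 = 1 - 10564 = -10563)
1/(b + d(7*(-24))) = 1/(-10563 + (-10 + 1/(7*(-24)))) = 1/(-10563 + (-10 + 1/(-168))) = 1/(-10563 + (-10 - 1/168)) = 1/(-10563 - 1681/168) = 1/(-1776265/168) = -168/1776265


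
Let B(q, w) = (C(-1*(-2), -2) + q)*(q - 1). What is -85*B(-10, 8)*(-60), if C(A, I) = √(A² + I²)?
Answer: 561000 - 112200*√2 ≈ 4.0233e+5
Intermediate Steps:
B(q, w) = (-1 + q)*(q + 2*√2) (B(q, w) = (√((-1*(-2))² + (-2)²) + q)*(q - 1) = (√(2² + 4) + q)*(-1 + q) = (√(4 + 4) + q)*(-1 + q) = (√8 + q)*(-1 + q) = (2*√2 + q)*(-1 + q) = (q + 2*√2)*(-1 + q) = (-1 + q)*(q + 2*√2))
-85*B(-10, 8)*(-60) = -85*((-10)² - 1*(-10) - 2*√2 + 2*(-10)*√2)*(-60) = -85*(100 + 10 - 2*√2 - 20*√2)*(-60) = -85*(110 - 22*√2)*(-60) = (-9350 + 1870*√2)*(-60) = 561000 - 112200*√2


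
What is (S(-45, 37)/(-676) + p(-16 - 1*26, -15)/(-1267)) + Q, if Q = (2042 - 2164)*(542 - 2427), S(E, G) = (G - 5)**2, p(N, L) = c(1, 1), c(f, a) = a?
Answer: 49241541789/214123 ≈ 2.2997e+5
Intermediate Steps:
p(N, L) = 1
S(E, G) = (-5 + G)**2
Q = 229970 (Q = -122*(-1885) = 229970)
(S(-45, 37)/(-676) + p(-16 - 1*26, -15)/(-1267)) + Q = ((-5 + 37)**2/(-676) + 1/(-1267)) + 229970 = (32**2*(-1/676) + 1*(-1/1267)) + 229970 = (1024*(-1/676) - 1/1267) + 229970 = (-256/169 - 1/1267) + 229970 = -324521/214123 + 229970 = 49241541789/214123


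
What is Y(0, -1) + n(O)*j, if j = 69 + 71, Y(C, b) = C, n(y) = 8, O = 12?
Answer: 1120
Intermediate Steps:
j = 140
Y(0, -1) + n(O)*j = 0 + 8*140 = 0 + 1120 = 1120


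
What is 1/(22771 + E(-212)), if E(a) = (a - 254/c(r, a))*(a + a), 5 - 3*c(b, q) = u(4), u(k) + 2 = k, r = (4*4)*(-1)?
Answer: 1/220355 ≈ 4.5381e-6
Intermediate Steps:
r = -16 (r = 16*(-1) = -16)
u(k) = -2 + k
c(b, q) = 1 (c(b, q) = 5/3 - (-2 + 4)/3 = 5/3 - ⅓*2 = 5/3 - ⅔ = 1)
E(a) = 2*a*(-254 + a) (E(a) = (a - 254/1)*(a + a) = (a - 254*1)*(2*a) = (a - 254)*(2*a) = (-254 + a)*(2*a) = 2*a*(-254 + a))
1/(22771 + E(-212)) = 1/(22771 + 2*(-212)*(-254 - 212)) = 1/(22771 + 2*(-212)*(-466)) = 1/(22771 + 197584) = 1/220355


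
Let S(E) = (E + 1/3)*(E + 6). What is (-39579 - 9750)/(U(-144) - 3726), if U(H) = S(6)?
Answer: 49329/3650 ≈ 13.515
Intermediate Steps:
S(E) = (6 + E)*(⅓ + E) (S(E) = (E + ⅓)*(6 + E) = (⅓ + E)*(6 + E) = (6 + E)*(⅓ + E))
U(H) = 76 (U(H) = 2 + 6² + (19/3)*6 = 2 + 36 + 38 = 76)
(-39579 - 9750)/(U(-144) - 3726) = (-39579 - 9750)/(76 - 3726) = -49329/(-3650) = -49329*(-1/3650) = 49329/3650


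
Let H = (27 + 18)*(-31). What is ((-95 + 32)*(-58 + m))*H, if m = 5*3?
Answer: -3779055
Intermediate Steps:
m = 15
H = -1395 (H = 45*(-31) = -1395)
((-95 + 32)*(-58 + m))*H = ((-95 + 32)*(-58 + 15))*(-1395) = -63*(-43)*(-1395) = 2709*(-1395) = -3779055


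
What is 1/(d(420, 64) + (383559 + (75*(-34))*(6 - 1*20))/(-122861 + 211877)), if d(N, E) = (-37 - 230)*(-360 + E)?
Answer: 29672/2345177257 ≈ 1.2652e-5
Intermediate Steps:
d(N, E) = 96120 - 267*E (d(N, E) = -267*(-360 + E) = 96120 - 267*E)
1/(d(420, 64) + (383559 + (75*(-34))*(6 - 1*20))/(-122861 + 211877)) = 1/((96120 - 267*64) + (383559 + (75*(-34))*(6 - 1*20))/(-122861 + 211877)) = 1/((96120 - 17088) + (383559 - 2550*(6 - 20))/89016) = 1/(79032 + (383559 - 2550*(-14))*(1/89016)) = 1/(79032 + (383559 + 35700)*(1/89016)) = 1/(79032 + 419259*(1/89016)) = 1/(79032 + 139753/29672) = 1/(2345177257/29672) = 29672/2345177257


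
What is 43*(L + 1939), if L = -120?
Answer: 78217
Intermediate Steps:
43*(L + 1939) = 43*(-120 + 1939) = 43*1819 = 78217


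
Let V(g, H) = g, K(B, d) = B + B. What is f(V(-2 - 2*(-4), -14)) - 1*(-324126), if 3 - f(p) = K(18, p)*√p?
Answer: 324129 - 36*√6 ≈ 3.2404e+5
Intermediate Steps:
K(B, d) = 2*B
f(p) = 3 - 36*√p (f(p) = 3 - 2*18*√p = 3 - 36*√p)
f(V(-2 - 2*(-4), -14)) - 1*(-324126) = (3 - 36*√(-2 - 2*(-4))) - 1*(-324126) = (3 - 36*√(-2 + 8)) + 324126 = (3 - 36*√6) + 324126 = 324129 - 36*√6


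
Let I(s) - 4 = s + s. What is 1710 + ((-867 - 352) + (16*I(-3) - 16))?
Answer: 443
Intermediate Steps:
I(s) = 4 + 2*s (I(s) = 4 + (s + s) = 4 + 2*s)
1710 + ((-867 - 352) + (16*I(-3) - 16)) = 1710 + ((-867 - 352) + (16*(4 + 2*(-3)) - 16)) = 1710 + (-1219 + (16*(4 - 6) - 16)) = 1710 + (-1219 + (16*(-2) - 16)) = 1710 + (-1219 + (-32 - 16)) = 1710 + (-1219 - 48) = 1710 - 1267 = 443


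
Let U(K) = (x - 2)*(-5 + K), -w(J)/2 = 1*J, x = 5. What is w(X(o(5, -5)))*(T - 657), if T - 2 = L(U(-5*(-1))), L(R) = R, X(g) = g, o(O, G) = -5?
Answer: -6550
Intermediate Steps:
w(J) = -2*J
U(K) = -15 + 3*K (U(K) = (5 - 2)*(-5 + K) = 3*(-5 + K) = -15 + 3*K)
T = 2 (T = 2 + (-15 + 3*(-5*(-1))) = 2 + (-15 + 3*5) = 2 + (-15 + 15) = 2 + 0 = 2)
w(X(o(5, -5)))*(T - 657) = (-2*(-5))*(2 - 657) = 10*(-655) = -6550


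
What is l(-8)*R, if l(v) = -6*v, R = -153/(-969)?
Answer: 144/19 ≈ 7.5789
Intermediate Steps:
R = 3/19 (R = -153*(-1/969) = 3/19 ≈ 0.15789)
l(-8)*R = -6*(-8)*(3/19) = 48*(3/19) = 144/19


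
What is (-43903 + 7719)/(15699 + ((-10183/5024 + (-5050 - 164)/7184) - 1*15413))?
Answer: -81622998784/638942573 ≈ -127.75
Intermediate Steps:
(-43903 + 7719)/(15699 + ((-10183/5024 + (-5050 - 164)/7184) - 1*15413)) = -36184/(15699 + ((-10183*1/5024 - 5214*1/7184) - 15413)) = -36184/(15699 + ((-10183/5024 - 2607/3592) - 15413)) = -36184/(15699 + (-6209363/2255776 - 15413)) = -36184/(15699 - 34774484851/2255776) = -36184/638942573/2255776 = -36184*2255776/638942573 = -81622998784/638942573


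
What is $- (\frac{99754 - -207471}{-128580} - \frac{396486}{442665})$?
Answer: $\frac{1385021663}{421613820} \approx 3.285$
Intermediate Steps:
$- (\frac{99754 - -207471}{-128580} - \frac{396486}{442665}) = - (\left(99754 + 207471\right) \left(- \frac{1}{128580}\right) - \frac{44054}{49185}) = - (307225 \left(- \frac{1}{128580}\right) - \frac{44054}{49185}) = - (- \frac{61445}{25716} - \frac{44054}{49185}) = \left(-1\right) \left(- \frac{1385021663}{421613820}\right) = \frac{1385021663}{421613820}$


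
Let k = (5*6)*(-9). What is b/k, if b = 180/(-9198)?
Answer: 1/13797 ≈ 7.2479e-5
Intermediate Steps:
b = -10/511 (b = 180*(-1/9198) = -10/511 ≈ -0.019569)
k = -270 (k = 30*(-9) = -270)
b/k = -10/511/(-270) = -10/511*(-1/270) = 1/13797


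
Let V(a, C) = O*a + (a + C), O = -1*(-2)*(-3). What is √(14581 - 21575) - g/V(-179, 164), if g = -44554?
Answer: 44554/1059 + I*√6994 ≈ 42.072 + 83.63*I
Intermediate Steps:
O = -6 (O = 2*(-3) = -6)
V(a, C) = C - 5*a (V(a, C) = -6*a + (a + C) = -6*a + (C + a) = C - 5*a)
√(14581 - 21575) - g/V(-179, 164) = √(14581 - 21575) - (-44554)/(164 - 5*(-179)) = √(-6994) - (-44554)/(164 + 895) = I*√6994 - (-44554)/1059 = I*√6994 - 1*(-44554/1059) = I*√6994 + 44554/1059 = 44554/1059 + I*√6994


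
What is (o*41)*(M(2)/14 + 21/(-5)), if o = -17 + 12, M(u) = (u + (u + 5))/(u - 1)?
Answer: 10209/14 ≈ 729.21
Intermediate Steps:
M(u) = (5 + 2*u)/(-1 + u) (M(u) = (u + (5 + u))/(-1 + u) = (5 + 2*u)/(-1 + u))
o = -5
(o*41)*(M(2)/14 + 21/(-5)) = (-5*41)*(((5 + 2*2)/(-1 + 2))/14 + 21/(-5)) = -205*(((5 + 4)/1)*(1/14) + 21*(-⅕)) = -205*((1*9)*(1/14) - 21/5) = -205*(9*(1/14) - 21/5) = -205*(9/14 - 21/5) = -205*(-249/70) = 10209/14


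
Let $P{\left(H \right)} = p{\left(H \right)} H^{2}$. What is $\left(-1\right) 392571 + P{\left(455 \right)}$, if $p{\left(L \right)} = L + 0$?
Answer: $93803804$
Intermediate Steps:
$p{\left(L \right)} = L$
$P{\left(H \right)} = H^{3}$ ($P{\left(H \right)} = H H^{2} = H^{3}$)
$\left(-1\right) 392571 + P{\left(455 \right)} = \left(-1\right) 392571 + 455^{3} = -392571 + 94196375 = 93803804$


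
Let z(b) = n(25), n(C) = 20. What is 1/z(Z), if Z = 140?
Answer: 1/20 ≈ 0.050000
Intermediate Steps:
z(b) = 20
1/z(Z) = 1/20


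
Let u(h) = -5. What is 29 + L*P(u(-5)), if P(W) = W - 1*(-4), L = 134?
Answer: -105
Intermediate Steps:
P(W) = 4 + W (P(W) = W + 4 = 4 + W)
29 + L*P(u(-5)) = 29 + 134*(4 - 5) = 29 + 134*(-1) = 29 - 134 = -105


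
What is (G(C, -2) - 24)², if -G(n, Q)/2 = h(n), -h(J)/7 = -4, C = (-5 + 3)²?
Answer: 6400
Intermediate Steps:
C = 4 (C = (-2)² = 4)
h(J) = 28 (h(J) = -7*(-4) = 28)
G(n, Q) = -56 (G(n, Q) = -2*28 = -56)
(G(C, -2) - 24)² = (-56 - 24)² = (-80)² = 6400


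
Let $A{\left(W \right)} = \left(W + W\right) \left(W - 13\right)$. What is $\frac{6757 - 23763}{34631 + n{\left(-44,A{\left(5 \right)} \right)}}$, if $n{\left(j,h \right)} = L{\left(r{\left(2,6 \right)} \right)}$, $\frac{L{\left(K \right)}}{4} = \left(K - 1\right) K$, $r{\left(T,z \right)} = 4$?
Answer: $- \frac{17006}{34679} \approx -0.49038$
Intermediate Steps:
$L{\left(K \right)} = 4 K \left(-1 + K\right)$ ($L{\left(K \right)} = 4 \left(K - 1\right) K = 4 \left(-1 + K\right) K = 4 K \left(-1 + K\right)$)
$A{\left(W \right)} = 2 W \left(-13 + W\right)$
$n{\left(j,h \right)} = 48$ ($n{\left(j,h \right)} = 4 \cdot 4 \left(-1 + 4\right) = 4 \cdot 4 \cdot 3 = 48$)
$\frac{6757 - 23763}{34631 + n{\left(-44,A{\left(5 \right)} \right)}} = \frac{6757 - 23763}{34631 + 48} = - \frac{17006}{34679}$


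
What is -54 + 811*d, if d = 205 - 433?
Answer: -184962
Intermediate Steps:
d = -228
-54 + 811*d = -54 + 811*(-228) = -54 - 184908 = -184962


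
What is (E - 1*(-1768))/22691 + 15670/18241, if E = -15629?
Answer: 102729469/413906531 ≈ 0.24819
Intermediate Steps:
(E - 1*(-1768))/22691 + 15670/18241 = (-15629 - 1*(-1768))/22691 + 15670/18241 = (-15629 + 1768)*(1/22691) + 15670*(1/18241) = -13861*1/22691 + 15670/18241 = -13861/22691 + 15670/18241 = 102729469/413906531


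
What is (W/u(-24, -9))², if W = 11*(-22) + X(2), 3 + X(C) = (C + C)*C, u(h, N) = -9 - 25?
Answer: 56169/1156 ≈ 48.589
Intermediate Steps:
u(h, N) = -34
X(C) = -3 + 2*C² (X(C) = -3 + (C + C)*C = -3 + (2*C)*C = -3 + 2*C²)
W = -237 (W = 11*(-22) + (-3 + 2*2²) = -242 + (-3 + 2*4) = -242 + (-3 + 8) = -242 + 5 = -237)
(W/u(-24, -9))² = (-237/(-34))² = (-237*(-1/34))² = (237/34)² = 56169/1156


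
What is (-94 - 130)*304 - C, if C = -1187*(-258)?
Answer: -374342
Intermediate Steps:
C = 306246
(-94 - 130)*304 - C = (-94 - 130)*304 - 1*306246 = -224*304 - 306246 = -68096 - 306246 = -374342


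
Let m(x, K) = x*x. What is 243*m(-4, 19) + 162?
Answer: 4050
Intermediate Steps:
m(x, K) = x²
243*m(-4, 19) + 162 = 243*(-4)² + 162 = 243*16 + 162 = 3888 + 162 = 4050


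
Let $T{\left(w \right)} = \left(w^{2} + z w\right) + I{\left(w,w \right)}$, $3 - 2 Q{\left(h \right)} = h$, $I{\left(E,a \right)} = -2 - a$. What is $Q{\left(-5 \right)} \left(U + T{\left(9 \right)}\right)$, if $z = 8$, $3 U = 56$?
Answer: $\frac{1928}{3} \approx 642.67$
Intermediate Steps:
$Q{\left(h \right)} = \frac{3}{2} - \frac{h}{2}$
$U = \frac{56}{3}$ ($U = \frac{1}{3} \cdot 56 = \frac{56}{3} \approx 18.667$)
$T{\left(w \right)} = -2 + w^{2} + 7 w$ ($T{\left(w \right)} = \left(w^{2} + 8 w\right) - \left(2 + w\right) = -2 + w^{2} + 7 w$)
$Q{\left(-5 \right)} \left(U + T{\left(9 \right)}\right) = \left(\frac{3}{2} - - \frac{5}{2}\right) \left(\frac{56}{3} + \left(-2 + 9^{2} + 7 \cdot 9\right)\right) = \left(\frac{3}{2} + \frac{5}{2}\right) \left(\frac{56}{3} + \left(-2 + 81 + 63\right)\right) = 4 \left(\frac{56}{3} + 142\right) = 4 \cdot \frac{482}{3} = \frac{1928}{3}$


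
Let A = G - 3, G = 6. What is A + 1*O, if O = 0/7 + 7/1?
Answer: 10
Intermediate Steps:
O = 7 (O = 0*(1/7) + 7*1 = 0 + 7 = 7)
A = 3 (A = 6 - 3 = 3)
A + 1*O = 3 + 1*7 = 3 + 7 = 10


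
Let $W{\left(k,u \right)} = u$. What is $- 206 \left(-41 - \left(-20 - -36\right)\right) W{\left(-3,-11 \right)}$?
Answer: $-129162$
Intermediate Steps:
$- 206 \left(-41 - \left(-20 - -36\right)\right) W{\left(-3,-11 \right)} = - 206 \left(-41 - \left(-20 - -36\right)\right) \left(-11\right) = - 206 \left(-41 - \left(-20 + 36\right)\right) \left(-11\right) = - 206 \left(-41 - 16\right) \left(-11\right) = \left(-206\right) \left(-57\right) \left(-11\right) = 11742 \left(-11\right) = -129162$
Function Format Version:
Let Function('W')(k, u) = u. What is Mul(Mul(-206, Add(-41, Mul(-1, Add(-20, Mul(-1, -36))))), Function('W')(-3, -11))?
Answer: -129162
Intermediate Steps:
Mul(Mul(-206, Add(-41, Mul(-1, Add(-20, Mul(-1, -36))))), Function('W')(-3, -11)) = Mul(Mul(-206, Add(-41, Mul(-1, Add(-20, Mul(-1, -36))))), -11) = Mul(Mul(-206, Add(-41, Mul(-1, Add(-20, 36)))), -11) = Mul(Mul(-206, Add(-41, Mul(-1, 16))), -11) = Mul(Mul(-206, Add(-41, -16)), -11) = Mul(Mul(-206, -57), -11) = Mul(11742, -11) = -129162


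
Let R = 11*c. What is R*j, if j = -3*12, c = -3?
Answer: 1188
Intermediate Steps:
R = -33 (R = 11*(-3) = -33)
j = -36
R*j = -33*(-36) = 1188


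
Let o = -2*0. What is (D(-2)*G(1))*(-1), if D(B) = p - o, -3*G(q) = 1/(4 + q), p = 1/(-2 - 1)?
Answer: -1/45 ≈ -0.022222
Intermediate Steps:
o = 0 (o = -1*0 = 0)
p = -⅓ (p = 1/(-3) = -⅓ ≈ -0.33333)
G(q) = -1/(3*(4 + q))
D(B) = -⅓ (D(B) = -⅓ - 1*0 = -⅓ + 0 = -⅓)
(D(-2)*G(1))*(-1) = -(-1)/(3*(12 + 3*1))*(-1) = -(-1)/(3*(12 + 3))*(-1) = -(-1)/(3*15)*(-1) = -⅓*(-1/15)*(-1) = (1/45)*(-1) = -1/45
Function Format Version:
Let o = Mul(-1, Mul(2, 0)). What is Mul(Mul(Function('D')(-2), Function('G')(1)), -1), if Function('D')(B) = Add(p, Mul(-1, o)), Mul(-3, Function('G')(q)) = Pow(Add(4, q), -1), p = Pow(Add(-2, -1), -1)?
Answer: Rational(-1, 45) ≈ -0.022222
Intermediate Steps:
o = 0 (o = Mul(-1, 0) = 0)
p = Rational(-1, 3) (p = Pow(-3, -1) = Rational(-1, 3) ≈ -0.33333)
Function('G')(q) = Mul(Rational(-1, 3), Pow(Add(4, q), -1))
Function('D')(B) = Rational(-1, 3) (Function('D')(B) = Add(Rational(-1, 3), Mul(-1, 0)) = Add(Rational(-1, 3), 0) = Rational(-1, 3))
Mul(Mul(Function('D')(-2), Function('G')(1)), -1) = Mul(Mul(Rational(-1, 3), Mul(-1, Pow(Add(12, Mul(3, 1)), -1))), -1) = Mul(Mul(Rational(-1, 3), Mul(-1, Pow(Add(12, 3), -1))), -1) = Mul(Mul(Rational(-1, 3), Mul(-1, Pow(15, -1))), -1) = Mul(Mul(Rational(-1, 3), Mul(-1, Rational(1, 15))), -1) = Mul(Mul(Rational(-1, 3), Rational(-1, 15)), -1) = Mul(Rational(1, 45), -1) = Rational(-1, 45)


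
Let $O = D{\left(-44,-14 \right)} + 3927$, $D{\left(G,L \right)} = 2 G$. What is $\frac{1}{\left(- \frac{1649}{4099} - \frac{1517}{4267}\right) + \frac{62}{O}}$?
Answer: $- \frac{67145772287}{49799488128} \approx -1.3483$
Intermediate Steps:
$O = 3839$ ($O = 2 \left(-44\right) + 3927 = -88 + 3927 = 3839$)
$\frac{1}{\left(- \frac{1649}{4099} - \frac{1517}{4267}\right) + \frac{62}{O}} = \frac{1}{\left(- \frac{1649}{4099} - \frac{1517}{4267}\right) + \frac{62}{3839}} = \frac{1}{- \frac{13254466}{17490433} + \frac{62}{3839}} = \frac{1}{- \frac{49799488128}{67145772287}} = - \frac{67145772287}{49799488128}$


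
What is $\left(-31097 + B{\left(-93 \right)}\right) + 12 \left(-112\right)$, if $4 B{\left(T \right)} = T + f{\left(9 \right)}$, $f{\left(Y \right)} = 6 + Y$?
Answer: $- \frac{64921}{2} \approx -32461.0$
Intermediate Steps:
$B{\left(T \right)} = \frac{15}{4} + \frac{T}{4}$ ($B{\left(T \right)} = \frac{T + \left(6 + 9\right)}{4} = \frac{T + 15}{4} = \frac{15 + T}{4} = \frac{15}{4} + \frac{T}{4}$)
$\left(-31097 + B{\left(-93 \right)}\right) + 12 \left(-112\right) = \left(-31097 + \left(\frac{15}{4} + \frac{1}{4} \left(-93\right)\right)\right) + 12 \left(-112\right) = \left(-31097 + \left(\frac{15}{4} - \frac{93}{4}\right)\right) - 1344 = \left(-31097 - \frac{39}{2}\right) - 1344 = - \frac{62233}{2} - 1344 = - \frac{64921}{2}$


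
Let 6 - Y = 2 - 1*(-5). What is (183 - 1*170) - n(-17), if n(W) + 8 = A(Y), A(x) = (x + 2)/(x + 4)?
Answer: 62/3 ≈ 20.667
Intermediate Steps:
Y = -1 (Y = 6 - (2 - 1*(-5)) = 6 - (2 + 5) = 6 - 1*7 = 6 - 7 = -1)
A(x) = (2 + x)/(4 + x)
n(W) = -23/3 (n(W) = -8 + (2 - 1)/(4 - 1) = -8 + 1/3 = -8 + (⅓)*1 = -8 + ⅓ = -23/3)
(183 - 1*170) - n(-17) = (183 - 1*170) - 1*(-23/3) = (183 - 170) + 23/3 = 13 + 23/3 = 62/3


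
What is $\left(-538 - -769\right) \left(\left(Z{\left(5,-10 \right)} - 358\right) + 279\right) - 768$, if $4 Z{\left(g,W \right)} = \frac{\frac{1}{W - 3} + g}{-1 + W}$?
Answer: $- \frac{247557}{13} \approx -19043.0$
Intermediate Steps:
$Z{\left(g,W \right)} = \frac{g + \frac{1}{-3 + W}}{4 \left(-1 + W\right)}$ ($Z{\left(g,W \right)} = \frac{\left(\frac{1}{W - 3} + g\right) \frac{1}{-1 + W}}{4} = \frac{\left(\frac{1}{-3 + W} + g\right) \frac{1}{-1 + W}}{4} = \frac{\left(g + \frac{1}{-3 + W}\right) \frac{1}{-1 + W}}{4} = \frac{\frac{1}{-1 + W} \left(g + \frac{1}{-3 + W}\right)}{4} = \frac{g + \frac{1}{-3 + W}}{4 \left(-1 + W\right)}$)
$\left(-538 - -769\right) \left(\left(Z{\left(5,-10 \right)} - 358\right) + 279\right) - 768 = \left(-538 - -769\right) \left(\left(\frac{1 - 15 - 50}{4 \left(3 + \left(-10\right)^{2} - -40\right)} - 358\right) + 279\right) - 768 = \left(-538 + 769\right) \left(\left(\frac{1 - 15 - 50}{4 \left(3 + 100 + 40\right)} - 358\right) + 279\right) - 768 = 231 \left(\left(\frac{1}{4} \cdot \frac{1}{143} \left(-64\right) - 358\right) + 279\right) - 768 = 231 \left(\left(- \frac{16}{143} - 358\right) + 279\right) - 768 = 231 \left(- \frac{51210}{143} + 279\right) - 768 = 231 \left(- \frac{11313}{143}\right) - 768 = - \frac{237573}{13} - 768 = - \frac{247557}{13}$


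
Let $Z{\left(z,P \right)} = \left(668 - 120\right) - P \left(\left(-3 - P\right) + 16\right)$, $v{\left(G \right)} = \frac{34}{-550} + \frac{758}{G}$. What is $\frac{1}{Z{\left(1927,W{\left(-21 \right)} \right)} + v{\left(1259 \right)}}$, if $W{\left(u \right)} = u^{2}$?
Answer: $\frac{346225}{65539194647} \approx 5.2827 \cdot 10^{-6}$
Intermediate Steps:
$v{\left(G \right)} = - \frac{17}{275} + \frac{758}{G}$ ($v{\left(G \right)} = 34 \left(- \frac{1}{550}\right) + \frac{758}{G} = - \frac{17}{275} + \frac{758}{G}$)
$Z{\left(z,P \right)} = 548 - P \left(13 - P\right)$
$\frac{1}{Z{\left(1927,W{\left(-21 \right)} \right)} + v{\left(1259 \right)}} = \frac{1}{\left(548 + \left(\left(-21\right)^{2}\right)^{2} - 13 \left(-21\right)^{2}\right) - \left(\frac{17}{275} - \frac{758}{1259}\right)} = \frac{1}{\left(548 + 441^{2} - 5733\right) + \left(- \frac{17}{275} + 758 \cdot \frac{1}{1259}\right)} = \frac{1}{\left(548 + 194481 - 5733\right) + \left(- \frac{17}{275} + \frac{758}{1259}\right)} = \frac{1}{189296 + \frac{187047}{346225}} = \frac{1}{\frac{65539194647}{346225}} = \frac{346225}{65539194647}$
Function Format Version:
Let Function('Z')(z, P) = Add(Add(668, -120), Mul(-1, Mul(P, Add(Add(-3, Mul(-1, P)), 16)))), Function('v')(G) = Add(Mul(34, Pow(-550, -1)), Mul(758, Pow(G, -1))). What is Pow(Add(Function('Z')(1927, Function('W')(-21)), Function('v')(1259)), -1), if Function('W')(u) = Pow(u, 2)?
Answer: Rational(346225, 65539194647) ≈ 5.2827e-6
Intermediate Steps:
Function('v')(G) = Add(Rational(-17, 275), Mul(758, Pow(G, -1))) (Function('v')(G) = Add(Mul(34, Rational(-1, 550)), Mul(758, Pow(G, -1))) = Add(Rational(-17, 275), Mul(758, Pow(G, -1))))
Function('Z')(z, P) = Add(548, Mul(-1, P, Add(13, Mul(-1, P)))) (Function('Z')(z, P) = Add(548, Mul(-1, Mul(P, Add(13, Mul(-1, P))))) = Add(548, Mul(-1, P, Add(13, Mul(-1, P)))))
Pow(Add(Function('Z')(1927, Function('W')(-21)), Function('v')(1259)), -1) = Pow(Add(Add(548, Pow(Pow(-21, 2), 2), Mul(-13, Pow(-21, 2))), Add(Rational(-17, 275), Mul(758, Pow(1259, -1)))), -1) = Pow(Add(Add(548, Pow(441, 2), Mul(-13, 441)), Add(Rational(-17, 275), Mul(758, Rational(1, 1259)))), -1) = Pow(Add(Add(548, 194481, -5733), Add(Rational(-17, 275), Rational(758, 1259))), -1) = Pow(Add(189296, Rational(187047, 346225)), -1) = Pow(Rational(65539194647, 346225), -1) = Rational(346225, 65539194647)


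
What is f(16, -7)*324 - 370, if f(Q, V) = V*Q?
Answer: -36658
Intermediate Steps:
f(Q, V) = Q*V
f(16, -7)*324 - 370 = (16*(-7))*324 - 370 = -112*324 - 370 = -36288 - 370 = -36658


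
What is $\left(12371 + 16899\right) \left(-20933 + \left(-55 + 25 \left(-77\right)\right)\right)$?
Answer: $-670663510$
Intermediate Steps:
$\left(12371 + 16899\right) \left(-20933 + \left(-55 + 25 \left(-77\right)\right)\right) = 29270 \left(-20933 - 1980\right) = 29270 \left(-22913\right) = -670663510$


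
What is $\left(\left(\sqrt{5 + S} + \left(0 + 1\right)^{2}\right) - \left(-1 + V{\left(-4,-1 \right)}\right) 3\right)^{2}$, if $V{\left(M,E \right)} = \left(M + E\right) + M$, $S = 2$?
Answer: $\left(31 + \sqrt{7}\right)^{2} \approx 1132.0$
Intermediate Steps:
$V{\left(M,E \right)} = E + 2 M$ ($V{\left(M,E \right)} = \left(E + M\right) + M = E + 2 M$)
$\left(\left(\sqrt{5 + S} + \left(0 + 1\right)^{2}\right) - \left(-1 + V{\left(-4,-1 \right)}\right) 3\right)^{2} = \left(\left(\sqrt{5 + 2} + \left(0 + 1\right)^{2}\right) - \left(-1 + \left(-1 + 2 \left(-4\right)\right)\right) 3\right)^{2} = \left(\left(\sqrt{7} + 1^{2}\right) - \left(-1 - 9\right) 3\right)^{2} = \left(\left(\sqrt{7} + 1\right) - \left(-1 - 9\right) 3\right)^{2} = \left(\left(1 + \sqrt{7}\right) - \left(-10\right) 3\right)^{2} = \left(\left(1 + \sqrt{7}\right) - -30\right)^{2} = \left(\left(1 + \sqrt{7}\right) + 30\right)^{2} = \left(31 + \sqrt{7}\right)^{2}$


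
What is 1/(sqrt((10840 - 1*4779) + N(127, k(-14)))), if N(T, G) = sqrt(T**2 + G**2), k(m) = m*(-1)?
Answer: 1/sqrt(6061 + 5*sqrt(653)) ≈ 0.012712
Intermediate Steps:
k(m) = -m
N(T, G) = sqrt(G**2 + T**2)
1/(sqrt((10840 - 1*4779) + N(127, k(-14)))) = 1/(sqrt((10840 - 1*4779) + sqrt((-1*(-14))**2 + 127**2))) = 1/(sqrt((10840 - 4779) + sqrt(14**2 + 16129))) = 1/(sqrt(6061 + sqrt(196 + 16129))) = 1/(sqrt(6061 + sqrt(16325))) = 1/(sqrt(6061 + 5*sqrt(653))) = 1/sqrt(6061 + 5*sqrt(653))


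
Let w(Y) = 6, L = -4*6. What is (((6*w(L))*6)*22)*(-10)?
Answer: -47520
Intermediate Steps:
L = -24
(((6*w(L))*6)*22)*(-10) = (((6*6)*6)*22)*(-10) = ((36*6)*22)*(-10) = (216*22)*(-10) = 4752*(-10) = -47520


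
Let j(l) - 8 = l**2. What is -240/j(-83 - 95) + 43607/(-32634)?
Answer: -115818767/86186394 ≈ -1.3438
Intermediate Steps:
j(l) = 8 + l**2
-240/j(-83 - 95) + 43607/(-32634) = -240/(8 + (-83 - 95)**2) + 43607/(-32634) = -240/(8 + (-178)**2) + 43607*(-1/32634) = -240/(8 + 31684) - 43607/32634 = -240/31692 - 43607/32634 = -240*1/31692 - 43607/32634 = -20/2641 - 43607/32634 = -115818767/86186394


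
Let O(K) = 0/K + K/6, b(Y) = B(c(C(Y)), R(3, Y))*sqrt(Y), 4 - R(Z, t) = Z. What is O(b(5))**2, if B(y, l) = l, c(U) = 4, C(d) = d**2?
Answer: 5/36 ≈ 0.13889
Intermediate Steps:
R(Z, t) = 4 - Z
b(Y) = sqrt(Y) (b(Y) = (4 - 1*3)*sqrt(Y) = (4 - 3)*sqrt(Y) = 1*sqrt(Y) = sqrt(Y))
O(K) = K/6 (O(K) = 0 + K*(1/6) = 0 + K/6 = K/6)
O(b(5))**2 = (sqrt(5)/6)**2 = 5/36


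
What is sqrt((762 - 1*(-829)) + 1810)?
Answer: sqrt(3401) ≈ 58.318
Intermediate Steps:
sqrt((762 - 1*(-829)) + 1810) = sqrt((762 + 829) + 1810) = sqrt(1591 + 1810) = sqrt(3401)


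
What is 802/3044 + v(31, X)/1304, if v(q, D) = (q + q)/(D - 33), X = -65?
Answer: 12787557/48624856 ≈ 0.26298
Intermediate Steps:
v(q, D) = 2*q/(-33 + D) (v(q, D) = (2*q)/(-33 + D) = 2*q/(-33 + D))
802/3044 + v(31, X)/1304 = 802/3044 + (2*31/(-33 - 65))/1304 = 802*(1/3044) + (2*31/(-98))*(1/1304) = 401/1522 + (2*31*(-1/98))*(1/1304) = 401/1522 - 31/49*1/1304 = 401/1522 - 31/63896 = 12787557/48624856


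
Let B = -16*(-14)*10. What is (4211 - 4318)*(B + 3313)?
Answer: -594171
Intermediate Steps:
B = 2240 (B = 224*10 = 2240)
(4211 - 4318)*(B + 3313) = (4211 - 4318)*(2240 + 3313) = -107*5553 = -594171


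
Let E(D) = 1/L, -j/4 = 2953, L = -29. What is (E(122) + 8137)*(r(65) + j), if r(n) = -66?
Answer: -2802875416/29 ≈ -9.6651e+7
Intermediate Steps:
j = -11812 (j = -4*2953 = -11812)
E(D) = -1/29 (E(D) = 1/(-29) = -1/29)
(E(122) + 8137)*(r(65) + j) = (-1/29 + 8137)*(-66 - 11812) = (235972/29)*(-11878) = -2802875416/29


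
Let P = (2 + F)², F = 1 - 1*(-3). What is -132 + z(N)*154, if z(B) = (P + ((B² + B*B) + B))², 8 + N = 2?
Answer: 1602084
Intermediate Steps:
N = -6 (N = -8 + 2 = -6)
F = 4 (F = 1 + 3 = 4)
P = 36 (P = (2 + 4)² = 6² = 36)
z(B) = (36 + B + 2*B²)² (z(B) = (36 + ((B² + B*B) + B))² = (36 + ((B² + B²) + B))² = (36 + (2*B² + B))² = (36 + (B + 2*B²))² = (36 + B + 2*B²)²)
-132 + z(N)*154 = -132 + (36 - 6 + 2*(-6)²)²*154 = -132 + (36 - 6 + 2*36)²*154 = -132 + (36 - 6 + 72)²*154 = -132 + 102²*154 = -132 + 10404*154 = -132 + 1602216 = 1602084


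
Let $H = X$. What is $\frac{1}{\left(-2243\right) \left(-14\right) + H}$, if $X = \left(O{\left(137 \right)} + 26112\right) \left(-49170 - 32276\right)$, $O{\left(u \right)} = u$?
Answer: $- \frac{1}{2137844652} \approx -4.6776 \cdot 10^{-10}$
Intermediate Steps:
$X = -2137876054$ ($X = \left(137 + 26112\right) \left(-49170 - 32276\right) = 26249 \left(-81446\right) = -2137876054$)
$H = -2137876054$
$\frac{1}{\left(-2243\right) \left(-14\right) + H} = \frac{1}{\left(-2243\right) \left(-14\right) - 2137876054} = \frac{1}{31402 - 2137876054} = \frac{1}{-2137844652} = - \frac{1}{2137844652}$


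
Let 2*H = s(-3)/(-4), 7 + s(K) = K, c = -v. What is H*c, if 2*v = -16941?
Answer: 84705/8 ≈ 10588.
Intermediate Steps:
v = -16941/2 (v = (1/2)*(-16941) = -16941/2 ≈ -8470.5)
c = 16941/2 (c = -1*(-16941/2) = 16941/2 ≈ 8470.5)
s(K) = -7 + K
H = 5/4 (H = ((-7 - 3)/(-4))/2 = (-10*(-1/4))/2 = (1/2)*(5/2) = 5/4 ≈ 1.2500)
H*c = (5/4)*(16941/2) = 84705/8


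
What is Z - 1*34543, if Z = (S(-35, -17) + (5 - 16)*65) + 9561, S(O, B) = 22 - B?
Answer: -25658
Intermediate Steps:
Z = 8885 (Z = ((22 - 1*(-17)) + (5 - 16)*65) + 9561 = ((22 + 17) - 11*65) + 9561 = (39 - 715) + 9561 = -676 + 9561 = 8885)
Z - 1*34543 = 8885 - 1*34543 = 8885 - 34543 = -25658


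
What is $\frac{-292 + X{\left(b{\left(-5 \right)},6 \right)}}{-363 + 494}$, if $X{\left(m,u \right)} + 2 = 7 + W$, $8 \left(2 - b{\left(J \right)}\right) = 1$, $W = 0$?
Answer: $- \frac{287}{131} \approx -2.1908$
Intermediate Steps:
$b{\left(J \right)} = \frac{15}{8}$ ($b{\left(J \right)} = 2 - \frac{1}{8} = \frac{15}{8}$)
$X{\left(m,u \right)} = 5$ ($X{\left(m,u \right)} = -2 + \left(7 + 0\right) = -2 + 7 = 5$)
$\frac{-292 + X{\left(b{\left(-5 \right)},6 \right)}}{-363 + 494} = \frac{-292 + 5}{-363 + 494} = - \frac{287}{131}$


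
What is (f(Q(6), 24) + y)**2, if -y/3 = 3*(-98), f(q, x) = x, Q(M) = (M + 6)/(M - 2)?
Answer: 820836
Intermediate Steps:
Q(M) = (6 + M)/(-2 + M)
y = 882 (y = -9*(-98) = -3*(-294) = 882)
(f(Q(6), 24) + y)**2 = (24 + 882)**2 = 906**2 = 820836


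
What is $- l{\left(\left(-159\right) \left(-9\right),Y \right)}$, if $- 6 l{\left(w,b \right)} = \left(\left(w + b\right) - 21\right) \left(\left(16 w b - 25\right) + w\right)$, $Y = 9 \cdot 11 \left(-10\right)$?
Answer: $-1586594380$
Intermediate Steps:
$Y = -990$ ($Y = 99 \left(-10\right) = -990$)
$l{\left(w,b \right)} = - \frac{\left(-25 + w + 16 b w\right) \left(-21 + b + w\right)}{6}$ ($l{\left(w,b \right)} = - \frac{\left(\left(w + b\right) - 21\right) \left(\left(16 w b - 25\right) + w\right)}{6} = - \frac{\left(\left(b + w\right) - 21\right) \left(\left(16 b w - 25\right) + w\right)}{6} = - \frac{\left(-21 + b + w\right) \left(\left(-25 + 16 b w\right) + w\right)}{6} = - \frac{\left(-21 + b + w\right) \left(-25 + w + 16 b w\right)}{6} = - \frac{\left(-25 + w + 16 b w\right) \left(-21 + b + w\right)}{6}$)
$- l{\left(\left(-159\right) \left(-9\right),Y \right)} = - (- \frac{175}{2} - \frac{\left(\left(-159\right) \left(-9\right)\right)^{2}}{6} + \frac{23 \left(\left(-159\right) \left(-9\right)\right)}{3} + \frac{25}{6} \left(-990\right) - - 2640 \left(\left(-159\right) \left(-9\right)\right)^{2} - \frac{8 \left(\left(-159\right) \left(-9\right)\right) \left(-990\right)^{2}}{3} + \frac{335}{6} \left(-990\right) \left(\left(-159\right) \left(-9\right)\right)) = - (- \frac{175}{2} - \frac{1431^{2}}{6} + \frac{23}{3} \cdot 1431 - 4125 - - 2640 \cdot 1431^{2} - 3816 \cdot 980100 + \frac{335}{6} \left(-990\right) 1431) = - (- \frac{175}{2} - \frac{682587}{2} + 10971 - 4125 - \left(-2640\right) 2047761 - 3740061600 - 79098525) = - (- \frac{175}{2} - \frac{682587}{2} + 10971 - 4125 + 5406089040 - 3740061600 - 79098525) = \left(-1\right) 1586594380 = -1586594380$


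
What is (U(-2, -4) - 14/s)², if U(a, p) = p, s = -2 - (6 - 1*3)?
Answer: 36/25 ≈ 1.4400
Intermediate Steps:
s = -5 (s = -2 - (6 - 3) = -2 - 1*3 = -2 - 3 = -5)
(U(-2, -4) - 14/s)² = (-4 - 14/(-5))² = (-4 - 14*(-⅕))² = (-4 + 14/5)² = (-6/5)² = 36/25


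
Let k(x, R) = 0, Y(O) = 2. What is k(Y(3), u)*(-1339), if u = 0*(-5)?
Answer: 0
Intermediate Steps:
u = 0
k(Y(3), u)*(-1339) = 0*(-1339) = 0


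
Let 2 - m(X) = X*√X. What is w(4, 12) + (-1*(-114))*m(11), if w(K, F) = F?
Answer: 240 - 1254*√11 ≈ -3919.0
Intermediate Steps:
m(X) = 2 - X^(3/2) (m(X) = 2 - X*√X = 2 - X^(3/2))
w(4, 12) + (-1*(-114))*m(11) = 12 + (-1*(-114))*(2 - 11^(3/2)) = 12 + 114*(2 - 11*√11) = 12 + (228 - 1254*√11) = 240 - 1254*√11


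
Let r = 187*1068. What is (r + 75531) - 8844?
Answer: 266403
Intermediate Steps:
r = 199716
(r + 75531) - 8844 = (199716 + 75531) - 8844 = 275247 - 8844 = 266403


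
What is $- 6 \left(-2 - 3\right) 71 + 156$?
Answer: $2286$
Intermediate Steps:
$- 6 \left(-2 - 3\right) 71 + 156 = \left(-6\right) \left(-5\right) 71 + 156 = 30 \cdot 71 + 156 = 2130 + 156 = 2286$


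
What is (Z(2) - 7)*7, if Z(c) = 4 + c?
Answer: -7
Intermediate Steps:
(Z(2) - 7)*7 = ((4 + 2) - 7)*7 = (6 - 7)*7 = -1*7 = -7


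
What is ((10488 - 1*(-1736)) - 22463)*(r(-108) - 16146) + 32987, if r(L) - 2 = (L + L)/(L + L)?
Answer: 165321164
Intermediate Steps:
r(L) = 3 (r(L) = 2 + (L + L)/(L + L) = 2 + (2*L)/((2*L)) = 2 + (2*L)*(1/(2*L)) = 2 + 1 = 3)
((10488 - 1*(-1736)) - 22463)*(r(-108) - 16146) + 32987 = ((10488 - 1*(-1736)) - 22463)*(3 - 16146) + 32987 = ((10488 + 1736) - 22463)*(-16143) + 32987 = (12224 - 22463)*(-16143) + 32987 = -10239*(-16143) + 32987 = 165288177 + 32987 = 165321164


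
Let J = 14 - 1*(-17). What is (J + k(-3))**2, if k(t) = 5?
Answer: 1296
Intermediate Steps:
J = 31 (J = 14 + 17 = 31)
(J + k(-3))**2 = (31 + 5)**2 = 36**2 = 1296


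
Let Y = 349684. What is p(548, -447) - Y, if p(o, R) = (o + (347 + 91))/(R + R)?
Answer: -156309241/447 ≈ -3.4969e+5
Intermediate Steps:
p(o, R) = (438 + o)/(2*R) (p(o, R) = (o + 438)/((2*R)) = (438 + o)*(1/(2*R)) = (438 + o)/(2*R))
p(548, -447) - Y = (1/2)*(438 + 548)/(-447) - 1*349684 = (1/2)*(-1/447)*986 - 349684 = -493/447 - 349684 = -156309241/447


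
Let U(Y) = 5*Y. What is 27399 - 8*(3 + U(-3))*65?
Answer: 33639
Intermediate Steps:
27399 - 8*(3 + U(-3))*65 = 27399 - 8*(3 + 5*(-3))*65 = 27399 - 8*(3 - 15)*65 = 27399 - 8*(-12)*65 = 27399 - (-96)*65 = 27399 - 1*(-6240) = 27399 + 6240 = 33639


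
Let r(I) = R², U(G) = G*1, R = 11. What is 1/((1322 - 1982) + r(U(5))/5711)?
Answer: -5711/3769139 ≈ -0.0015152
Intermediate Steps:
U(G) = G
r(I) = 121 (r(I) = 11² = 121)
1/((1322 - 1982) + r(U(5))/5711) = 1/((1322 - 1982) + 121/5711) = 1/(-660 + 121*(1/5711)) = 1/(-660 + 121/5711) = 1/(-3769139/5711) = -5711/3769139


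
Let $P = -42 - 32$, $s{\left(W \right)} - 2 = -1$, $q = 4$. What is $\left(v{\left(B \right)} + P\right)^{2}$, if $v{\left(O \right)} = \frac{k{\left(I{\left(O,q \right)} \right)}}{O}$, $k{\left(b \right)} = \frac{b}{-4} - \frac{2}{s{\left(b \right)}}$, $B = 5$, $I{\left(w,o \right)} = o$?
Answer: $\frac{139129}{25} \approx 5565.2$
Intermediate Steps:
$s{\left(W \right)} = 1$ ($s{\left(W \right)} = 2 - 1 = 1$)
$P = -74$ ($P = -42 - 32 = -74$)
$k{\left(b \right)} = -2 - \frac{b}{4}$ ($k{\left(b \right)} = \frac{b}{-4} - \frac{2}{1} = b \left(- \frac{1}{4}\right) - 2 = - \frac{b}{4} - 2 = -2 - \frac{b}{4}$)
$v{\left(O \right)} = - \frac{3}{O}$ ($v{\left(O \right)} = \frac{-2 - 1}{O} = - \frac{3}{O}$)
$\left(v{\left(B \right)} + P\right)^{2} = \left(- \frac{3}{5} - 74\right)^{2} = \left(- \frac{373}{5}\right)^{2} = \frac{139129}{25}$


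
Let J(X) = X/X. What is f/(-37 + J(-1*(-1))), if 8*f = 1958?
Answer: -979/144 ≈ -6.7986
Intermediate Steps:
f = 979/4 (f = (⅛)*1958 = 979/4 ≈ 244.75)
J(X) = 1
f/(-37 + J(-1*(-1))) = 979/(4*(-37 + 1)) = (979/4)/(-36) = (979/4)*(-1/36) = -979/144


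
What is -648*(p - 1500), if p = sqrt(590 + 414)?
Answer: 972000 - 1296*sqrt(251) ≈ 9.5147e+5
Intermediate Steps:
p = 2*sqrt(251) (p = sqrt(1004) = 2*sqrt(251) ≈ 31.686)
-648*(p - 1500) = -648*(2*sqrt(251) - 1500) = -648*(-1500 + 2*sqrt(251)) = 972000 - 1296*sqrt(251)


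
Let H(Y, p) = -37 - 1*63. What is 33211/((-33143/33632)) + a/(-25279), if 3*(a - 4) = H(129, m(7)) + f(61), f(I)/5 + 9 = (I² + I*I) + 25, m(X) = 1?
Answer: -84707548504510/2513465691 ≈ -33702.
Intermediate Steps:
f(I) = 80 + 10*I² (f(I) = -45 + 5*((I² + I*I) + 25) = -45 + 5*((I² + I²) + 25) = -45 + 5*(2*I² + 25) = -45 + 5*(25 + 2*I²) = -45 + (125 + 10*I²) = 80 + 10*I²)
H(Y, p) = -100 (H(Y, p) = -37 - 63 = -100)
a = 37202/3 (a = 4 + (-100 + (80 + 10*61²))/3 = 4 + (-100 + (80 + 10*3721))/3 = 4 + (-100 + (80 + 37210))/3 = 4 + (-100 + 37290)/3 = 4 + (⅓)*37190 = 4 + 37190/3 = 37202/3 ≈ 12401.)
33211/((-33143/33632)) + a/(-25279) = 33211/((-33143/33632)) + (37202/3)/(-25279) = 33211/((-33143*1/33632)) + (37202/3)*(-1/25279) = 33211/(-33143/33632) - 37202/75837 = 33211*(-33632/33143) - 37202/75837 = -1116952352/33143 - 37202/75837 = -84707548504510/2513465691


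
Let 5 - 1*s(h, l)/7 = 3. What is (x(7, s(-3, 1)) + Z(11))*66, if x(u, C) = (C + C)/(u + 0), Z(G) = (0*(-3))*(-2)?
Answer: 264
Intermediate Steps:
s(h, l) = 14 (s(h, l) = 35 - 7*3 = 35 - 21 = 14)
Z(G) = 0 (Z(G) = 0*(-2) = 0)
x(u, C) = 2*C/u (x(u, C) = (2*C)/u = 2*C/u)
(x(7, s(-3, 1)) + Z(11))*66 = (2*14/7 + 0)*66 = (2*14*(⅐) + 0)*66 = (4 + 0)*66 = 4*66 = 264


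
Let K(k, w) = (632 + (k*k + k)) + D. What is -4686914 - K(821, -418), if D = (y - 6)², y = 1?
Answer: -5362433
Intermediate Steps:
D = 25 (D = (1 - 6)² = (-5)² = 25)
K(k, w) = 657 + k + k² (K(k, w) = (632 + (k*k + k)) + 25 = (632 + (k² + k)) + 25 = (632 + (k + k²)) + 25 = (632 + k + k²) + 25 = 657 + k + k²)
-4686914 - K(821, -418) = -4686914 - (657 + 821 + 821²) = -4686914 - (657 + 821 + 674041) = -4686914 - 1*675519 = -4686914 - 675519 = -5362433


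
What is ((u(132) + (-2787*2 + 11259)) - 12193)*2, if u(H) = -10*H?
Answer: -15656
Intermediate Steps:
((u(132) + (-2787*2 + 11259)) - 12193)*2 = ((-10*132 + (-2787*2 + 11259)) - 12193)*2 = ((-1320 + (-5574 + 11259)) - 12193)*2 = ((-1320 + 5685) - 12193)*2 = (4365 - 12193)*2 = -7828*2 = -15656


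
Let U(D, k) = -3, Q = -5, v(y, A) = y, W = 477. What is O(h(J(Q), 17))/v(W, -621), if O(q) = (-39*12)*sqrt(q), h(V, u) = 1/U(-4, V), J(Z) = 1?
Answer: -52*I*sqrt(3)/159 ≈ -0.56646*I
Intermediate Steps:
h(V, u) = -1/3 (h(V, u) = 1/(-3) = 1*(-1/3) = -1/3)
O(q) = -468*sqrt(q)
O(h(J(Q), 17))/v(W, -621) = -156*I*sqrt(3)/477 = -156*I*sqrt(3)*(1/477) = -52*I*sqrt(3)/159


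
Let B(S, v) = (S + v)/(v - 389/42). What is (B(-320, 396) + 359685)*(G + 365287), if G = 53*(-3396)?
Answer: 1082584697322453/16243 ≈ 6.6649e+10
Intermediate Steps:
G = -179988
B(S, v) = (S + v)/(-389/42 + v) (B(S, v) = (S + v)/(v - 389*1/42) = (S + v)/(v - 389/42) = (S + v)/(-389/42 + v))
(B(-320, 396) + 359685)*(G + 365287) = (42*(-320 + 396)/(-389 + 42*396) + 359685)*(-179988 + 365287) = (42*76/(-389 + 16632) + 359685)*185299 = (42*76/16243 + 359685)*185299 = (42*(1/16243)*76 + 359685)*185299 = (3192/16243 + 359685)*185299 = (5842366647/16243)*185299 = 1082584697322453/16243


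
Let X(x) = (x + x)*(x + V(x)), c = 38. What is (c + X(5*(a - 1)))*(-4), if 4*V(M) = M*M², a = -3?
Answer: -323352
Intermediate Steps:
V(M) = M³/4 (V(M) = (M*M²)/4 = M³/4)
X(x) = 2*x*(x + x³/4) (X(x) = (x + x)*(x + x³/4) = (2*x)*(x + x³/4) = 2*x*(x + x³/4))
(c + X(5*(a - 1)))*(-4) = (38 + (5*(-3 - 1))²*(4 + (5*(-3 - 1))²)/2)*(-4) = (38 + (5*(-4))²*(4 + (5*(-4))²)/2)*(-4) = (38 + (½)*(-20)²*(4 + (-20)²))*(-4) = (38 + (½)*400*(4 + 400))*(-4) = (38 + (½)*400*404)*(-4) = (38 + 80800)*(-4) = 80838*(-4) = -323352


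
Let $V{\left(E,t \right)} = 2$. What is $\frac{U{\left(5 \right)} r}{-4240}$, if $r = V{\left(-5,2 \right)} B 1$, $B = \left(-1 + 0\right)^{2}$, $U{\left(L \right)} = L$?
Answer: $- \frac{1}{424} \approx -0.0023585$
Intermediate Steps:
$B = 1$ ($B = \left(-1\right)^{2} = 1$)
$r = 2$ ($r = 2 \cdot 1 \cdot 1 = 2 \cdot 1 = 2$)
$\frac{U{\left(5 \right)} r}{-4240} = \frac{5 \cdot 2}{-4240} = 10 \left(- \frac{1}{4240}\right) = - \frac{1}{424}$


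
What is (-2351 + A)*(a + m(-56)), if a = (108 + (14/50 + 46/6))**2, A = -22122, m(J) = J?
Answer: -1842949445768/5625 ≈ -3.2764e+8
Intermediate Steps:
a = 75620416/5625 (a = (108 + (14*(1/50) + 46*(1/6)))**2 = (108 + (7/25 + 23/3))**2 = (108 + 596/75)**2 = (8696/75)**2 = 75620416/5625 ≈ 13444.)
(-2351 + A)*(a + m(-56)) = (-2351 - 22122)*(75620416/5625 - 56) = -24473*75305416/5625 = -1842949445768/5625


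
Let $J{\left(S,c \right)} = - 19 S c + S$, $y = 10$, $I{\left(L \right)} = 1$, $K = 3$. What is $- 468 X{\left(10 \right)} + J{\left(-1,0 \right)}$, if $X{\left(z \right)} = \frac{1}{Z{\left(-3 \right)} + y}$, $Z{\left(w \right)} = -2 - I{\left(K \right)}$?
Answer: $- \frac{475}{7} \approx -67.857$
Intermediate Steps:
$J{\left(S,c \right)} = S - 19 S c$ ($J{\left(S,c \right)} = - 19 S c + S = S - 19 S c$)
$Z{\left(w \right)} = -3$ ($Z{\left(w \right)} = -2 - 1 = -3$)
$X{\left(z \right)} = \frac{1}{7}$ ($X{\left(z \right)} = \frac{1}{-3 + 10} = \frac{1}{7}$)
$- 468 X{\left(10 \right)} + J{\left(-1,0 \right)} = \left(-468\right) \frac{1}{7} - \left(1 - 0\right) = - \frac{468}{7} - \left(1 + 0\right) = - \frac{468}{7} - 1 = - \frac{475}{7}$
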